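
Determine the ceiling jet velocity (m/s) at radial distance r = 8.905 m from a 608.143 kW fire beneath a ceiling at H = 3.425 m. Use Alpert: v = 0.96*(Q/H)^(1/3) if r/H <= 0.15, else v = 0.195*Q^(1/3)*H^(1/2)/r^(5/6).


r/H = 8.905 / 3.425 = 2.6
r/H > 0.15, so v = 0.195*Q^(1/3)*H^(1/2)/r^(5/6)
Q^(1/3) = 8.4723
H^(1/2) = 1.8507
r^(5/6) = 6.1853
v = 0.195 * 8.4723 * 1.8507 / 6.1853 = 0.49432 m/s

0.49432 m/s


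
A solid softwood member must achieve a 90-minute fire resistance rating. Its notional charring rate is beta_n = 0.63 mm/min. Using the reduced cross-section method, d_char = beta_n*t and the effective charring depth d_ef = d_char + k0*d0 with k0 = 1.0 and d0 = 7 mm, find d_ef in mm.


d_char = 0.63 * 90 = 56.7 mm
d_ef = 56.7 + 1.0*7 = 63.7 mm

63.7 mm


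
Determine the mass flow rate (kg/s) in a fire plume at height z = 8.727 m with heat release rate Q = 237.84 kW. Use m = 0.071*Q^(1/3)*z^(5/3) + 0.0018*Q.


Q^(1/3) = 6.1958
z^(5/3) = 36.992
First term = 0.071 * 6.1958 * 36.992 = 16.273
Second term = 0.0018 * 237.84 = 0.42811
m = 16.701 kg/s

16.701 kg/s


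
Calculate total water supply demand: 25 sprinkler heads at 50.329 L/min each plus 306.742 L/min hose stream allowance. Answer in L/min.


Sprinkler demand = 25 * 50.329 = 1258.225 L/min
Total = 1258.225 + 306.742 = 1564.967 L/min

1564.967 L/min


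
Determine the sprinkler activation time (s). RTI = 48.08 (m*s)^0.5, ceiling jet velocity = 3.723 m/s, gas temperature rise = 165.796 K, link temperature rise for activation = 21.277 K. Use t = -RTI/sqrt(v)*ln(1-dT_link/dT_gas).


dT_link/dT_gas = 0.12833
ln(1 - 0.12833) = -0.13735
t = -48.08 / sqrt(3.723) * -0.13735 = 3.4225 s

3.4225 s


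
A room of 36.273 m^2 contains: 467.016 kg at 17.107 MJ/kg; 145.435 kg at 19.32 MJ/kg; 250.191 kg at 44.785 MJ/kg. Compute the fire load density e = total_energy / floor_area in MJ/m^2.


Total energy = 467.016*17.107 + 145.435*19.32 + 250.191*44.785
= 7989.243 + 2809.804 + 11204.80
= 22003.85 MJ
e = 22003.85 / 36.273 = 606.62 MJ/m^2

606.62 MJ/m^2


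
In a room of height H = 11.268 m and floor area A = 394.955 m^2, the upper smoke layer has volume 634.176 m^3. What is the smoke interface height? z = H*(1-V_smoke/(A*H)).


V/(A*H) = 0.14250
1 - 0.14250 = 0.85750
z = 11.268 * 0.85750 = 9.6623 m

9.6623 m


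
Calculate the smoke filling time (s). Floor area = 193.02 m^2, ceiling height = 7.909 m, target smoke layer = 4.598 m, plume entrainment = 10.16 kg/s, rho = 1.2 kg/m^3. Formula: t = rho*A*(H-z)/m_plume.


H - z = 3.311 m
t = 1.2 * 193.02 * 3.311 / 10.16 = 75.483 s

75.483 s


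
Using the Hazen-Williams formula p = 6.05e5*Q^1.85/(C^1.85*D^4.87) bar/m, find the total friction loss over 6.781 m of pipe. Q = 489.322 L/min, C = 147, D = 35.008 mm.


Q^1.85 = 94569
C^1.85 = 10222
D^4.87 = 3.3120e+07
p/m = 0.16899 bar/m
p_total = 0.16899 * 6.781 = 1.1460 bar

1.1460 bar


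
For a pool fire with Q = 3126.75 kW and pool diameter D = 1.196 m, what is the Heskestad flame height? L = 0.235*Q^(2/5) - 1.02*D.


Q^(2/5) = 25.006
0.235 * Q^(2/5) = 5.8763
1.02 * D = 1.2199
L = 4.6564 m

4.6564 m


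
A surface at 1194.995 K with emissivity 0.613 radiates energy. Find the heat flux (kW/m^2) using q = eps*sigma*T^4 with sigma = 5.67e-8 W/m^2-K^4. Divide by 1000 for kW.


T^4 = 2.0392e+12
q = 0.613 * 5.67e-8 * 2.0392e+12 / 1000 = 70.877 kW/m^2

70.877 kW/m^2


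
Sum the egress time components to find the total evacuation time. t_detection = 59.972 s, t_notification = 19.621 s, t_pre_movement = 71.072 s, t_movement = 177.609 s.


Total = 59.972 + 19.621 + 71.072 + 177.609 = 328.274 s

328.274 s


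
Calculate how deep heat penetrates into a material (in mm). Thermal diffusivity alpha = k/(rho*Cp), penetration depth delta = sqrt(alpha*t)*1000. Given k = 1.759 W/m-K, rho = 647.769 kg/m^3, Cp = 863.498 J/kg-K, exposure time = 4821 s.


alpha = 1.759 / (647.769 * 863.498) = 3.1447e-06 m^2/s
alpha * t = 0.015161
delta = sqrt(0.015161) * 1000 = 123.13 mm

123.13 mm


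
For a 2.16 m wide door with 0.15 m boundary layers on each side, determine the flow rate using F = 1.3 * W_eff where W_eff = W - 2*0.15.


W_eff = 2.16 - 0.30 = 1.86 m
F = 1.3 * 1.86 = 2.418 persons/s

2.418 persons/s


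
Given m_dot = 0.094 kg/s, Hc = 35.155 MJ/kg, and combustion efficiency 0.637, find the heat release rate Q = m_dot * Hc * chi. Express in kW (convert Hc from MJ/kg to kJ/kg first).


Hc = 35.155 MJ/kg = 35.155 * 1000 kJ/kg = 35155 kJ/kg
Q = 0.094 kg/s * 35155 kJ/kg * 0.637 = 2105.0 kW

2105.0 kW


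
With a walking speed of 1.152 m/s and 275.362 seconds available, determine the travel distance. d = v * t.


d = 1.152 * 275.362 = 317.22 m

317.22 m


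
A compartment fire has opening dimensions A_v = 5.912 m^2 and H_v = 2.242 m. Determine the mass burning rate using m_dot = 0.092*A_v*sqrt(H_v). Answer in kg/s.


sqrt(H_v) = 1.4973
m_dot = 0.092 * 5.912 * 1.4973 = 0.81440 kg/s

0.81440 kg/s


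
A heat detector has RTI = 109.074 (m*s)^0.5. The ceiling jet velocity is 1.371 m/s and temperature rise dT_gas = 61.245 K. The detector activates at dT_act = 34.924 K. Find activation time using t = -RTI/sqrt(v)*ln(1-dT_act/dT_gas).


dT_act/dT_gas = 0.57023
ln(1 - 0.57023) = -0.84452
t = -109.074 / sqrt(1.371) * -0.84452 = 78.670 s

78.670 s


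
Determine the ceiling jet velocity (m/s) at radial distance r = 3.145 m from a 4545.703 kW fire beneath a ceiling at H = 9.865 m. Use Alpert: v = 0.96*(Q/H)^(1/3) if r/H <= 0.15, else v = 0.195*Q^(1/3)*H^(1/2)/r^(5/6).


r/H = 3.145 / 9.865 = 0.31880
r/H > 0.15, so v = 0.195*Q^(1/3)*H^(1/2)/r^(5/6)
Q^(1/3) = 16.565
H^(1/2) = 3.1409
r^(5/6) = 2.5983
v = 0.195 * 16.565 * 3.1409 / 2.5983 = 3.9048 m/s

3.9048 m/s


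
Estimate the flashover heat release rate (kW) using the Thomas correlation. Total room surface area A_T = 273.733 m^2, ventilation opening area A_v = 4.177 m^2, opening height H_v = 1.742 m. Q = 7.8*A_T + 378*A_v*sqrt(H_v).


7.8*A_T = 2135.1
sqrt(H_v) = 1.3198
378*A_v*sqrt(H_v) = 2083.9
Q = 2135.1 + 2083.9 = 4219.0 kW

4219.0 kW


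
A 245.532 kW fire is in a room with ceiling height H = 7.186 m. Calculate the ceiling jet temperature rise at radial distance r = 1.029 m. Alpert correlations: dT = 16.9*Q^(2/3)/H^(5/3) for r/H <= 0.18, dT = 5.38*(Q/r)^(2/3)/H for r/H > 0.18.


r/H = 1.029 / 7.186 = 0.14320
r/H <= 0.18, so dT = 16.9*Q^(2/3)/H^(5/3)
Q^(2/3) = 39.211
H^(5/3) = 26.760
dT = 16.9 * 39.211 / 26.760 = 24.764 K

24.764 K


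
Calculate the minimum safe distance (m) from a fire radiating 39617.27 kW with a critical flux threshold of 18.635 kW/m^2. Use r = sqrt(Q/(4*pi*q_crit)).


4*pi*q_crit = 234.17
Q/(4*pi*q_crit) = 169.18
r = sqrt(169.18) = 13.007 m

13.007 m


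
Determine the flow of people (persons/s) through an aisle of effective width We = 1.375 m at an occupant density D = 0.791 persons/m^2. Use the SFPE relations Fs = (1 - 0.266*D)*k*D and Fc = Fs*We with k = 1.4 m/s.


1 - 0.266*D = 1 - 0.266*0.791 = 0.78959
Fs = 0.78959 * 1.4 * 0.791 = 0.87440 persons/(s*m)
Fc = 0.87440 * 1.375 = 1.2023 persons/s

1.2023 persons/s


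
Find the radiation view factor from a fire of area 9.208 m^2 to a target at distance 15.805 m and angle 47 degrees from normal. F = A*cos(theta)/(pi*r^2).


cos(47 deg) = 0.68200
pi*r^2 = 784.76
F = 9.208 * 0.68200 / 784.76 = 0.0080022

0.0080022


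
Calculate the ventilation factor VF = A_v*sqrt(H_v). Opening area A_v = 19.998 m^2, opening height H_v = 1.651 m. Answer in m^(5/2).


sqrt(H_v) = 1.2849
VF = 19.998 * 1.2849 = 25.696 m^(5/2)

25.696 m^(5/2)


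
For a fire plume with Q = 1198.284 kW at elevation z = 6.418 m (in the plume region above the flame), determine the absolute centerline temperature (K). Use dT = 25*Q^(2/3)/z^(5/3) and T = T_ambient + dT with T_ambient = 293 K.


Q^(2/3) = 112.82
z^(5/3) = 22.165
dT = 25 * 112.82 / 22.165 = 127.25 K
T = 293 + 127.25 = 420.25 K

420.25 K


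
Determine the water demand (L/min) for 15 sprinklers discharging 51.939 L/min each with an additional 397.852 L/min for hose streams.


Sprinkler demand = 15 * 51.939 = 779.085 L/min
Total = 779.085 + 397.852 = 1176.937 L/min

1176.937 L/min


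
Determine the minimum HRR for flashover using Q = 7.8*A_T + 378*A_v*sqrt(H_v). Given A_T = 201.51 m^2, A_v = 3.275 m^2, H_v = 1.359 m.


7.8*A_T = 1571.778
sqrt(H_v) = 1.1658
378*A_v*sqrt(H_v) = 1443.2
Q = 1571.778 + 1443.2 = 3014.9 kW

3014.9 kW


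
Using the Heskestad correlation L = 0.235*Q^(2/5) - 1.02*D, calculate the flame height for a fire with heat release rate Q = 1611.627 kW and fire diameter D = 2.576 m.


Q^(2/5) = 19.183
0.235 * Q^(2/5) = 4.5079
1.02 * D = 2.6275
L = 1.8804 m

1.8804 m


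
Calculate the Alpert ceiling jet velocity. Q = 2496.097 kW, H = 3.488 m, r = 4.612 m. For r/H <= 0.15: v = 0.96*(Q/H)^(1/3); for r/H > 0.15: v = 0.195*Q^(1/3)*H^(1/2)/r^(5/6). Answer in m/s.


r/H = 4.612 / 3.488 = 1.3222
r/H > 0.15, so v = 0.195*Q^(1/3)*H^(1/2)/r^(5/6)
Q^(1/3) = 13.565
H^(1/2) = 1.8676
r^(5/6) = 3.5747
v = 0.195 * 13.565 * 1.8676 / 3.5747 = 1.3820 m/s

1.3820 m/s


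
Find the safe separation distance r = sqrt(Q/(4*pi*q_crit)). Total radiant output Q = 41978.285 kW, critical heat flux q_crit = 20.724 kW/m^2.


4*pi*q_crit = 260.43
Q/(4*pi*q_crit) = 161.19
r = sqrt(161.19) = 12.696 m

12.696 m


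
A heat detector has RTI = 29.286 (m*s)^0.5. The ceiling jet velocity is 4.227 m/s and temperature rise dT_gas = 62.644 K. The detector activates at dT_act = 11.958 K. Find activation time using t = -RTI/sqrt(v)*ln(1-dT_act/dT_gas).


dT_act/dT_gas = 0.19089
ln(1 - 0.19089) = -0.21182
t = -29.286 / sqrt(4.227) * -0.21182 = 3.0172 s

3.0172 s


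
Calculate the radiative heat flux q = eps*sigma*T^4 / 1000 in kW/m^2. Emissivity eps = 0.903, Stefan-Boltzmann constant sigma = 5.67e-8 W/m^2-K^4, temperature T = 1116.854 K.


T^4 = 1.5559e+12
q = 0.903 * 5.67e-8 * 1.5559e+12 / 1000 = 79.663 kW/m^2

79.663 kW/m^2


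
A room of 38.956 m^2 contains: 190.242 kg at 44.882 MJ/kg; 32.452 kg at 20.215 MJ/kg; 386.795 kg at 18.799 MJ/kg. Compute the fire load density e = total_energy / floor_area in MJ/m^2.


Total energy = 190.242*44.882 + 32.452*20.215 + 386.795*18.799
= 8538.441 + 656.0172 + 7271.359
= 16465.82 MJ
e = 16465.82 / 38.956 = 422.68 MJ/m^2

422.68 MJ/m^2


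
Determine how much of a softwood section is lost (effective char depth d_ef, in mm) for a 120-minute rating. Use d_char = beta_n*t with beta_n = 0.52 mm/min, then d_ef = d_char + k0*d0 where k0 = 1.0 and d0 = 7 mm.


d_char = 0.52 * 120 = 62.4 mm
d_ef = 62.4 + 1.0*7 = 69.4 mm

69.4 mm


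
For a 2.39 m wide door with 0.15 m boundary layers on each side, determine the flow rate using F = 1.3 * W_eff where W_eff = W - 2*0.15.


W_eff = 2.39 - 0.30 = 2.09 m
F = 1.3 * 2.09 = 2.717 persons/s

2.717 persons/s


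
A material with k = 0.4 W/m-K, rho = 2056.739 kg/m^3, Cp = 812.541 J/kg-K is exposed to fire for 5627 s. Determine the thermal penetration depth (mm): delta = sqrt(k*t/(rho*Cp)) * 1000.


alpha = 0.4 / (2056.739 * 812.541) = 2.3935e-07 m^2/s
alpha * t = 0.0013468
delta = sqrt(0.0013468) * 1000 = 36.699 mm

36.699 mm


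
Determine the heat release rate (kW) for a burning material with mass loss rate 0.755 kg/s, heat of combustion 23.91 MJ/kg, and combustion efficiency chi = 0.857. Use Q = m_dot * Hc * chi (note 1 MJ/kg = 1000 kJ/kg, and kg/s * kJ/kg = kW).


Hc = 23.91 MJ/kg = 23.91 * 1000 kJ/kg = 23910 kJ/kg
Q = 0.755 kg/s * 23910 kJ/kg * 0.857 = 15471 kW

15471 kW


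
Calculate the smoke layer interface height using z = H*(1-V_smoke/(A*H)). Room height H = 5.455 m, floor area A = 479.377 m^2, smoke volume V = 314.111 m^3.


V/(A*H) = 0.12012
1 - 0.12012 = 0.87988
z = 5.455 * 0.87988 = 4.7998 m

4.7998 m


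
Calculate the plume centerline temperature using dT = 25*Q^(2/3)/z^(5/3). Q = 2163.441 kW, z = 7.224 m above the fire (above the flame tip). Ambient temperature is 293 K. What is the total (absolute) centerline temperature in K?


Q^(2/3) = 167.27
z^(5/3) = 26.996
dT = 25 * 167.27 / 26.996 = 154.91 K
T = 293 + 154.91 = 447.91 K

447.91 K


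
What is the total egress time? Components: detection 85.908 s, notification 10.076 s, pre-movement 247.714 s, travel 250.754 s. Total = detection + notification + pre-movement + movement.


Total = 85.908 + 10.076 + 247.714 + 250.754 = 594.452 s

594.452 s


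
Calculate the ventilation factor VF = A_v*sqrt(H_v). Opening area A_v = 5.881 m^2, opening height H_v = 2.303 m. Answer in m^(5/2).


sqrt(H_v) = 1.5176
VF = 5.881 * 1.5176 = 8.9248 m^(5/2)

8.9248 m^(5/2)


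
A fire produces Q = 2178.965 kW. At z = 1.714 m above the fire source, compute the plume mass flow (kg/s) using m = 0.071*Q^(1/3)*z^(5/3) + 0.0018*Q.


Q^(1/3) = 12.964
z^(5/3) = 2.4548
First term = 0.071 * 12.964 * 2.4548 = 2.2596
Second term = 0.0018 * 2178.965 = 3.9221
m = 6.1817 kg/s

6.1817 kg/s


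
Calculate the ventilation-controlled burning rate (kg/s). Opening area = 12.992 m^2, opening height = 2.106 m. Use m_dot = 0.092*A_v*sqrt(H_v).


sqrt(H_v) = 1.4512
m_dot = 0.092 * 12.992 * 1.4512 = 1.7346 kg/s

1.7346 kg/s


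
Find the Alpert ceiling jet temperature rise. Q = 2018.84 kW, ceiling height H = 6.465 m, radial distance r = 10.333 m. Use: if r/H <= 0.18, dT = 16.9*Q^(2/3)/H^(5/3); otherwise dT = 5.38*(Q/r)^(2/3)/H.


r/H = 10.333 / 6.465 = 1.5983
r/H > 0.18, so dT = 5.38*(Q/r)^(2/3)/H
Q/r = 195.38
(Q/r)^(2/3) = 33.671
dT = 5.38 * 33.671 / 6.465 = 28.020 K

28.020 K


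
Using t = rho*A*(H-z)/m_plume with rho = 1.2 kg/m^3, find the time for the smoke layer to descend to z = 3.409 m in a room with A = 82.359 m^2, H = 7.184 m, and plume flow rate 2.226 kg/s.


H - z = 3.775 m
t = 1.2 * 82.359 * 3.775 / 2.226 = 167.60 s

167.60 s


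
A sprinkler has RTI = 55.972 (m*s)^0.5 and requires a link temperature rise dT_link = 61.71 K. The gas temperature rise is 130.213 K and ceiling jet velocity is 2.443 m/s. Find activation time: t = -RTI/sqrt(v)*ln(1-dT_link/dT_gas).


dT_link/dT_gas = 0.47392
ln(1 - 0.47392) = -0.64229
t = -55.972 / sqrt(2.443) * -0.64229 = 23.001 s

23.001 s


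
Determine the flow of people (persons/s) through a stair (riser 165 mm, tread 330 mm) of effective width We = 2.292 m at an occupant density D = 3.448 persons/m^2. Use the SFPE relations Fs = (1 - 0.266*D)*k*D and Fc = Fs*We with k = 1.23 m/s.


1 - 0.266*D = 1 - 0.266*3.448 = 0.082832
Fs = 0.082832 * 1.23 * 3.448 = 0.35129 persons/(s*m)
Fc = 0.35129 * 2.292 = 0.80517 persons/s

0.80517 persons/s


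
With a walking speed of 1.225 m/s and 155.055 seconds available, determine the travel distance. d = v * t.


d = 1.225 * 155.055 = 189.94 m

189.94 m


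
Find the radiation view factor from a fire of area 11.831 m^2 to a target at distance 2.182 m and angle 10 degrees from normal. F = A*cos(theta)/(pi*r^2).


cos(10 deg) = 0.98481
pi*r^2 = 14.958
F = 11.831 * 0.98481 / 14.958 = 0.77896

0.77896


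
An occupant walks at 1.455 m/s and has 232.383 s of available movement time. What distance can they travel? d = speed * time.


d = 1.455 * 232.383 = 338.12 m

338.12 m


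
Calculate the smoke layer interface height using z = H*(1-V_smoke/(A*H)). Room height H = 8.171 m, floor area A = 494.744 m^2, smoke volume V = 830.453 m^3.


V/(A*H) = 0.20543
1 - 0.20543 = 0.79457
z = 8.171 * 0.79457 = 6.4924 m

6.4924 m


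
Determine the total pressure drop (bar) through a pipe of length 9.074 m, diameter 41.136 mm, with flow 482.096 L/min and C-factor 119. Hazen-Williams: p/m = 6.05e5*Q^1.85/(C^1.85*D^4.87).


Q^1.85 = 92002
C^1.85 = 6914.5
D^4.87 = 7.2654e+07
p/m = 0.11080 bar/m
p_total = 0.11080 * 9.074 = 1.0054 bar

1.0054 bar


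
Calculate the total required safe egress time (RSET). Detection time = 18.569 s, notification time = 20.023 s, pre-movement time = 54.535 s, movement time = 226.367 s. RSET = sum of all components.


Total = 18.569 + 20.023 + 54.535 + 226.367 = 319.494 s

319.494 s


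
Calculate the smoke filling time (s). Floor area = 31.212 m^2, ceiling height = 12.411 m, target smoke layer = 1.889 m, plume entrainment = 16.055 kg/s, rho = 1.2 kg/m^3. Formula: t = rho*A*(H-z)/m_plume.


H - z = 10.522 m
t = 1.2 * 31.212 * 10.522 / 16.055 = 24.547 s

24.547 s


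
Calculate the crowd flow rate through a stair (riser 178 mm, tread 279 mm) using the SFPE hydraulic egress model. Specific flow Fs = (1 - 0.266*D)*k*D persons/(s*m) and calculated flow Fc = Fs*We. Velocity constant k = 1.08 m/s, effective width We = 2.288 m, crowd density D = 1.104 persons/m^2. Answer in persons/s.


1 - 0.266*D = 1 - 0.266*1.104 = 0.70634
Fs = 0.70634 * 1.08 * 1.104 = 0.84218 persons/(s*m)
Fc = 0.84218 * 2.288 = 1.9269 persons/s

1.9269 persons/s


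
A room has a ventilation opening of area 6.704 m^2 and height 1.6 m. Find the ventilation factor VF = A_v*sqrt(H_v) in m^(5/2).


sqrt(H_v) = 1.2649
VF = 6.704 * 1.2649 = 8.4800 m^(5/2)

8.4800 m^(5/2)


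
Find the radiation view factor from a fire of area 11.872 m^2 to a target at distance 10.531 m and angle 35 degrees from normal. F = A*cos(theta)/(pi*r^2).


cos(35 deg) = 0.81915
pi*r^2 = 348.41
F = 11.872 * 0.81915 / 348.41 = 0.027913

0.027913


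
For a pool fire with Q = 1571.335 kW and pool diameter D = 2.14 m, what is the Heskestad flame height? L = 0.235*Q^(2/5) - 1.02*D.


Q^(2/5) = 18.989
0.235 * Q^(2/5) = 4.4625
1.02 * D = 2.1828
L = 2.2797 m

2.2797 m


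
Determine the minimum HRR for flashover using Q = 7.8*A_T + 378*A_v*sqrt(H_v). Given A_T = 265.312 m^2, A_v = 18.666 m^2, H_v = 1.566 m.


7.8*A_T = 2069.4
sqrt(H_v) = 1.2514
378*A_v*sqrt(H_v) = 8829.6
Q = 2069.4 + 8829.6 = 10899 kW

10899 kW


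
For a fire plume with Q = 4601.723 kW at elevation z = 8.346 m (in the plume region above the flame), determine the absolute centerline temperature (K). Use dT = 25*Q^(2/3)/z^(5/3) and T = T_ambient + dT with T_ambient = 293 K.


Q^(2/3) = 276.66
z^(5/3) = 34.340
dT = 25 * 276.66 / 34.340 = 201.41 K
T = 293 + 201.41 = 494.41 K

494.41 K


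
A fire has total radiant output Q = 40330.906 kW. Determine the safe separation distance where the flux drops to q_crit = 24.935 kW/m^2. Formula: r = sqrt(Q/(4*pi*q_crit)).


4*pi*q_crit = 313.34
Q/(4*pi*q_crit) = 128.71
r = sqrt(128.71) = 11.345 m

11.345 m


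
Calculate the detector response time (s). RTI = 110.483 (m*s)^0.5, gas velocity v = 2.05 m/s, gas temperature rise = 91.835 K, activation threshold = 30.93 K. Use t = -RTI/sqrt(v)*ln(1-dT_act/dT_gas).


dT_act/dT_gas = 0.33680
ln(1 - 0.33680) = -0.41068
t = -110.483 / sqrt(2.05) * -0.41068 = 31.690 s

31.690 s


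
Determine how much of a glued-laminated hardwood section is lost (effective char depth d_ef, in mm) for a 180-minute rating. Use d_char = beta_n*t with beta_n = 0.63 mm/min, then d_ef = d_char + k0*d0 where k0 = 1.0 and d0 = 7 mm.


d_char = 0.63 * 180 = 113.4 mm
d_ef = 113.4 + 1.0*7 = 120.4 mm

120.4 mm


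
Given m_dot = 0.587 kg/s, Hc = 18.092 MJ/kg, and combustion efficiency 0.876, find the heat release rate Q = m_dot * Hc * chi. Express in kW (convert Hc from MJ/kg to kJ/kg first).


Hc = 18.092 MJ/kg = 18.092 * 1000 kJ/kg = 18092 kJ/kg
Q = 0.587 kg/s * 18092 kJ/kg * 0.876 = 9303.1 kW

9303.1 kW


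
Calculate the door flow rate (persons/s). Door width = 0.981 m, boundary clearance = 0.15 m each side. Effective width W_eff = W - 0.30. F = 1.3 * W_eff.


W_eff = 0.981 - 0.30 = 0.681 m
F = 1.3 * 0.681 = 0.88530 persons/s

0.88530 persons/s


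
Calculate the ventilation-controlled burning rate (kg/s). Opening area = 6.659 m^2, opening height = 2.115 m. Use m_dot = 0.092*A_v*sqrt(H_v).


sqrt(H_v) = 1.4543
m_dot = 0.092 * 6.659 * 1.4543 = 0.89095 kg/s

0.89095 kg/s


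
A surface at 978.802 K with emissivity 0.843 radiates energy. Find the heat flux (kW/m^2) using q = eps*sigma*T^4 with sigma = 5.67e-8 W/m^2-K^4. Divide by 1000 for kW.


T^4 = 9.1787e+11
q = 0.843 * 5.67e-8 * 9.1787e+11 / 1000 = 43.872 kW/m^2

43.872 kW/m^2


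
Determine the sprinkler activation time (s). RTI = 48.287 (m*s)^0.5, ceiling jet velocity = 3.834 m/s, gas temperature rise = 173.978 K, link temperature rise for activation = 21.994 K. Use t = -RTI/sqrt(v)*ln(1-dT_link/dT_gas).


dT_link/dT_gas = 0.12642
ln(1 - 0.12642) = -0.13515
t = -48.287 / sqrt(3.834) * -0.13515 = 3.3330 s

3.3330 s


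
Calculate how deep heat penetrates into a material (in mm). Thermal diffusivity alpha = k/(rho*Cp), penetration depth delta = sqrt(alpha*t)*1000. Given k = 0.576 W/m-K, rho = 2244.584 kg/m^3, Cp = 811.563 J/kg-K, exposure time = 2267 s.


alpha = 0.576 / (2244.584 * 811.563) = 3.1620e-07 m^2/s
alpha * t = 0.00071683
delta = sqrt(0.00071683) * 1000 = 26.774 mm

26.774 mm


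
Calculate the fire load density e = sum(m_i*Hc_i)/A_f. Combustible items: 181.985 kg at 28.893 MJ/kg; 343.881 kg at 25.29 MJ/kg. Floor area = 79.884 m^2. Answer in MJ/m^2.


Total energy = 181.985*28.893 + 343.881*25.29
= 5258.093 + 8696.750
= 13954.84 MJ
e = 13954.84 / 79.884 = 174.69 MJ/m^2

174.69 MJ/m^2


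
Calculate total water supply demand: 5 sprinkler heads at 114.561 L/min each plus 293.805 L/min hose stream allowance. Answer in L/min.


Sprinkler demand = 5 * 114.561 = 572.805 L/min
Total = 572.805 + 293.805 = 866.61 L/min

866.61 L/min


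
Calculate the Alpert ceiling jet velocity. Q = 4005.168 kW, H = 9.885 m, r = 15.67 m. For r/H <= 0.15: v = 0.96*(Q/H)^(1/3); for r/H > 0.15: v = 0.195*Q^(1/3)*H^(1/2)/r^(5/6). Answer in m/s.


r/H = 15.67 / 9.885 = 1.5852
r/H > 0.15, so v = 0.195*Q^(1/3)*H^(1/2)/r^(5/6)
Q^(1/3) = 15.881
H^(1/2) = 3.1440
r^(5/6) = 9.9058
v = 0.195 * 15.881 * 3.1440 / 9.9058 = 0.98289 m/s

0.98289 m/s


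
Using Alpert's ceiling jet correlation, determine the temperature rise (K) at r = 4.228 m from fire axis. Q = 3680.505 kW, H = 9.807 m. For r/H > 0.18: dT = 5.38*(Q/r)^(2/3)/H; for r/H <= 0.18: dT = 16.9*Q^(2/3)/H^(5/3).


r/H = 4.228 / 9.807 = 0.43112
r/H > 0.18, so dT = 5.38*(Q/r)^(2/3)/H
Q/r = 870.51
(Q/r)^(2/3) = 91.169
dT = 5.38 * 91.169 / 9.807 = 50.014 K

50.014 K


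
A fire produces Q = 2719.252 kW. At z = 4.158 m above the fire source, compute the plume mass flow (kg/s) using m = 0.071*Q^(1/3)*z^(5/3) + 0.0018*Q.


Q^(1/3) = 13.958
z^(5/3) = 10.752
First term = 0.071 * 13.958 * 10.752 = 10.655
Second term = 0.0018 * 2719.252 = 4.8947
m = 15.550 kg/s

15.550 kg/s


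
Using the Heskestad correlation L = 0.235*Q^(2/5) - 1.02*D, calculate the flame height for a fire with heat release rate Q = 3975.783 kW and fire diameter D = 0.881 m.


Q^(2/5) = 27.528
0.235 * Q^(2/5) = 6.4690
1.02 * D = 0.89862
L = 5.5704 m

5.5704 m


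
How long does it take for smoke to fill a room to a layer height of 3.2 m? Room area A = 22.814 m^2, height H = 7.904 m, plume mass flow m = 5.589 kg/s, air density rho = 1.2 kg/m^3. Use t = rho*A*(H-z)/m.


H - z = 4.704 m
t = 1.2 * 22.814 * 4.704 / 5.589 = 23.042 s

23.042 s


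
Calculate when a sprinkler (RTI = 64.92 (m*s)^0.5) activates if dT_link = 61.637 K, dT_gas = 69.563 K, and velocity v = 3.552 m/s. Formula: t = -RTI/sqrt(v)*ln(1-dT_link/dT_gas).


dT_link/dT_gas = 0.88606
ln(1 - 0.88606) = -2.1721
t = -64.92 / sqrt(3.552) * -2.1721 = 74.820 s

74.820 s


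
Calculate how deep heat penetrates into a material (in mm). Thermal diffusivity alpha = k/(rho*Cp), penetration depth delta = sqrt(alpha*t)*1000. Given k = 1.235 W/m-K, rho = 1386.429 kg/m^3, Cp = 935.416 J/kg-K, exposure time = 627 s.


alpha = 1.235 / (1386.429 * 935.416) = 9.5228e-07 m^2/s
alpha * t = 0.00059708
delta = sqrt(0.00059708) * 1000 = 24.435 mm

24.435 mm


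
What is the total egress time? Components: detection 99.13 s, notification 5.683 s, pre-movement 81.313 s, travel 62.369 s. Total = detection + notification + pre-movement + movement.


Total = 99.13 + 5.683 + 81.313 + 62.369 = 248.495 s

248.495 s


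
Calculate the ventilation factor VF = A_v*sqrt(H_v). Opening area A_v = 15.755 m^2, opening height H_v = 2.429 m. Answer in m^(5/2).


sqrt(H_v) = 1.5585
VF = 15.755 * 1.5585 = 24.555 m^(5/2)

24.555 m^(5/2)


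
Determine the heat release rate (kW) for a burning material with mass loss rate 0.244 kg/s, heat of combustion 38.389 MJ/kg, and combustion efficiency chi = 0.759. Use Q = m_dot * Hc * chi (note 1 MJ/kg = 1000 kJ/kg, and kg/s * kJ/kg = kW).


Hc = 38.389 MJ/kg = 38.389 * 1000 kJ/kg = 38389 kJ/kg
Q = 0.244 kg/s * 38389 kJ/kg * 0.759 = 7109.5 kW

7109.5 kW


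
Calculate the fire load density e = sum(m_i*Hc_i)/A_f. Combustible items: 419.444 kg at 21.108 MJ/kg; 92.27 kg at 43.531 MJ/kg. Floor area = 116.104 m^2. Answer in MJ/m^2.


Total energy = 419.444*21.108 + 92.27*43.531
= 8853.624 + 4016.605
= 12870.23 MJ
e = 12870.23 / 116.104 = 110.85 MJ/m^2

110.85 MJ/m^2


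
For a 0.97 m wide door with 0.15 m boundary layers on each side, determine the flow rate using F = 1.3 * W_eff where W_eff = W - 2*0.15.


W_eff = 0.97 - 0.30 = 0.67 m
F = 1.3 * 0.67 = 0.871 persons/s

0.871 persons/s


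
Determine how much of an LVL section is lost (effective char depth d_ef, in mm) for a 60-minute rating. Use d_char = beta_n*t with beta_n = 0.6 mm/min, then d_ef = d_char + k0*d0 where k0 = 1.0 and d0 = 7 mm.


d_char = 0.6 * 60 = 36 mm
d_ef = 36 + 1.0*7 = 43 mm

43 mm


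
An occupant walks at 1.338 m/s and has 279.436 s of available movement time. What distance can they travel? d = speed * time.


d = 1.338 * 279.436 = 373.89 m

373.89 m


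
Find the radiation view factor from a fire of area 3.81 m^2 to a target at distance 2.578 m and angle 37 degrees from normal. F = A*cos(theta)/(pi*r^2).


cos(37 deg) = 0.79864
pi*r^2 = 20.879
F = 3.81 * 0.79864 / 20.879 = 0.14573

0.14573


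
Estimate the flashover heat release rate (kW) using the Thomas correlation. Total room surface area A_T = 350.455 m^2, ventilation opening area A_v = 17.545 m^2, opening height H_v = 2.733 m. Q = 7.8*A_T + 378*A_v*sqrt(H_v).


7.8*A_T = 2733.549
sqrt(H_v) = 1.6532
378*A_v*sqrt(H_v) = 10964
Q = 2733.549 + 10964 = 13697 kW

13697 kW


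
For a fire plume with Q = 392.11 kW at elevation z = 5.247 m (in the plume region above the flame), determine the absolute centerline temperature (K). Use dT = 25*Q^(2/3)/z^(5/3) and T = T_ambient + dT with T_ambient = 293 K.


Q^(2/3) = 53.572
z^(5/3) = 15.844
dT = 25 * 53.572 / 15.844 = 84.533 K
T = 293 + 84.533 = 377.53 K

377.53 K


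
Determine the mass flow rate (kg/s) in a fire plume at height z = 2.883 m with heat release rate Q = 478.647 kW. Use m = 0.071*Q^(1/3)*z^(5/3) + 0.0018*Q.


Q^(1/3) = 7.8224
z^(5/3) = 5.8399
First term = 0.071 * 7.8224 * 5.8399 = 3.2434
Second term = 0.0018 * 478.647 = 0.86156
m = 4.1050 kg/s

4.1050 kg/s


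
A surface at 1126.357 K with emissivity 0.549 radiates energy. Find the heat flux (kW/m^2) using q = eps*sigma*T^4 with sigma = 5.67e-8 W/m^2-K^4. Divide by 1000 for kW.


T^4 = 1.6095e+12
q = 0.549 * 5.67e-8 * 1.6095e+12 / 1000 = 50.103 kW/m^2

50.103 kW/m^2


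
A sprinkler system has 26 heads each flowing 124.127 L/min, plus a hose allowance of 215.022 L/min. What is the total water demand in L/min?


Sprinkler demand = 26 * 124.127 = 3227.302 L/min
Total = 3227.302 + 215.022 = 3442.324 L/min

3442.324 L/min


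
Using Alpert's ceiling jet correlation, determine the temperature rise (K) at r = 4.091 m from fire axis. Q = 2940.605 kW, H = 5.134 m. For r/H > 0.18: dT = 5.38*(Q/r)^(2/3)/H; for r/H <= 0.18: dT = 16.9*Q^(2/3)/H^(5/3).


r/H = 4.091 / 5.134 = 0.79684
r/H > 0.18, so dT = 5.38*(Q/r)^(2/3)/H
Q/r = 718.80
(Q/r)^(2/3) = 80.243
dT = 5.38 * 80.243 / 5.134 = 84.087 K

84.087 K


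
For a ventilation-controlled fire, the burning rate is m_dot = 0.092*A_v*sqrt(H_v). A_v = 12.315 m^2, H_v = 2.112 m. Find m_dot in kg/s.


sqrt(H_v) = 1.4533
m_dot = 0.092 * 12.315 * 1.4533 = 1.6465 kg/s

1.6465 kg/s


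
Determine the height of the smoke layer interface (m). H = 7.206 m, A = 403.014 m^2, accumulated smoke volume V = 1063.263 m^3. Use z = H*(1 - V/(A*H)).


V/(A*H) = 0.36612
1 - 0.36612 = 0.63388
z = 7.206 * 0.63388 = 4.5677 m

4.5677 m


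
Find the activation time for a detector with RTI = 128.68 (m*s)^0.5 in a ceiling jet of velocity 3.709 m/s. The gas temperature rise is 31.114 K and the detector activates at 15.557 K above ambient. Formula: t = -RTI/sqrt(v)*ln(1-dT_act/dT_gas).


dT_act/dT_gas = 0.5
ln(1 - 0.5) = -0.69315
t = -128.68 / sqrt(3.709) * -0.69315 = 46.314 s

46.314 s


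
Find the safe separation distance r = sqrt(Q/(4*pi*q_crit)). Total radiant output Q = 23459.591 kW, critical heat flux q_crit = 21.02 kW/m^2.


4*pi*q_crit = 264.15
Q/(4*pi*q_crit) = 88.813
r = sqrt(88.813) = 9.4241 m

9.4241 m


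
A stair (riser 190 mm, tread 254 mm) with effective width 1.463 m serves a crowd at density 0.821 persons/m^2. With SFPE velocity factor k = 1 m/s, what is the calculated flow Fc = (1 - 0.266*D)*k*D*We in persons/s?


1 - 0.266*D = 1 - 0.266*0.821 = 0.78161
Fs = 0.78161 * 1 * 0.821 = 0.64171 persons/(s*m)
Fc = 0.64171 * 1.463 = 0.93881 persons/s

0.93881 persons/s


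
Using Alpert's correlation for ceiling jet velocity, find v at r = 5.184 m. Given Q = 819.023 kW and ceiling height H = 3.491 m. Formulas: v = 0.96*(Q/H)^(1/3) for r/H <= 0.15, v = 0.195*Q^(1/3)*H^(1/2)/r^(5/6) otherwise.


r/H = 5.184 / 3.491 = 1.4850
r/H > 0.15, so v = 0.195*Q^(1/3)*H^(1/2)/r^(5/6)
Q^(1/3) = 9.3562
H^(1/2) = 1.8684
r^(5/6) = 3.9405
v = 0.195 * 9.3562 * 1.8684 / 3.9405 = 0.86508 m/s

0.86508 m/s


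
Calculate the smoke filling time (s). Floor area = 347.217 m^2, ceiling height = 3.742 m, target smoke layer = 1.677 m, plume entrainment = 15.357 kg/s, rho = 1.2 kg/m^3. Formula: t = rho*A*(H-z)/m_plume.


H - z = 2.065 m
t = 1.2 * 347.217 * 2.065 / 15.357 = 56.027 s

56.027 s


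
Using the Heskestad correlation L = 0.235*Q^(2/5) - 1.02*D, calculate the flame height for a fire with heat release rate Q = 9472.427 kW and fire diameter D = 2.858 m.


Q^(2/5) = 38.957
0.235 * Q^(2/5) = 9.1549
1.02 * D = 2.9152
L = 6.2397 m

6.2397 m


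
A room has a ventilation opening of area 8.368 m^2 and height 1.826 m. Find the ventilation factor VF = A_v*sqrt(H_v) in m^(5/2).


sqrt(H_v) = 1.3513
VF = 8.368 * 1.3513 = 11.308 m^(5/2)

11.308 m^(5/2)


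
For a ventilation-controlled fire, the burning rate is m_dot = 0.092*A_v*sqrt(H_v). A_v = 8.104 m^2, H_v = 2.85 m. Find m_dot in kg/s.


sqrt(H_v) = 1.6882
m_dot = 0.092 * 8.104 * 1.6882 = 1.2587 kg/s

1.2587 kg/s


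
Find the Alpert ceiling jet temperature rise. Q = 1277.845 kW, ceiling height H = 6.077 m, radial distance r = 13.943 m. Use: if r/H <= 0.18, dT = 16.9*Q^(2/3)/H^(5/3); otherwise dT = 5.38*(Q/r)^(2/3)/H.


r/H = 13.943 / 6.077 = 2.2944
r/H > 0.18, so dT = 5.38*(Q/r)^(2/3)/H
Q/r = 91.648
(Q/r)^(2/3) = 20.327
dT = 5.38 * 20.327 / 6.077 = 17.996 K

17.996 K


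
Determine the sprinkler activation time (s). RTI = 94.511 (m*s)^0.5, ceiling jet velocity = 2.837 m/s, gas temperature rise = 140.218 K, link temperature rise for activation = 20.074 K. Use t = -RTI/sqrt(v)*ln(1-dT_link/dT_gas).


dT_link/dT_gas = 0.14316
ln(1 - 0.14316) = -0.15451
t = -94.511 / sqrt(2.837) * -0.15451 = 8.6697 s

8.6697 s


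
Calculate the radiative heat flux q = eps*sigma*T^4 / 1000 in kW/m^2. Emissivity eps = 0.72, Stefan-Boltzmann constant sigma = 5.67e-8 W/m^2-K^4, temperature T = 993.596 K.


T^4 = 9.7463e+11
q = 0.72 * 5.67e-8 * 9.7463e+11 / 1000 = 39.788 kW/m^2

39.788 kW/m^2


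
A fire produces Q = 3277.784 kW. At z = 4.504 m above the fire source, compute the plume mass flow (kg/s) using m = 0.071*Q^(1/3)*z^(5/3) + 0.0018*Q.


Q^(1/3) = 14.855
z^(5/3) = 12.284
First term = 0.071 * 14.855 * 12.284 = 12.955
Second term = 0.0018 * 3277.784 = 5.9000
m = 18.855 kg/s

18.855 kg/s


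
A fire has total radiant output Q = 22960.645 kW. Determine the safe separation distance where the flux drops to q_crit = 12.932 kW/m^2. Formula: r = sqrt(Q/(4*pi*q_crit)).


4*pi*q_crit = 162.51
Q/(4*pi*q_crit) = 141.29
r = sqrt(141.29) = 11.887 m

11.887 m


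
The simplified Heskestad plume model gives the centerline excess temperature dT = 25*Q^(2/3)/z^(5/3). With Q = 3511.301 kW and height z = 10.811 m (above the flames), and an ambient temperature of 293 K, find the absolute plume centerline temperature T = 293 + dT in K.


Q^(2/3) = 231.02
z^(5/3) = 52.858
dT = 25 * 231.02 / 52.858 = 109.26 K
T = 293 + 109.26 = 402.26 K

402.26 K


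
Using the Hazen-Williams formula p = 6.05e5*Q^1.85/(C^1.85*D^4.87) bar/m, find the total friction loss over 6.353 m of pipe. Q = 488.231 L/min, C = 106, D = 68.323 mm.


Q^1.85 = 94180
C^1.85 = 5582.3
D^4.87 = 8.5969e+08
p/m = 0.011873 bar/m
p_total = 0.011873 * 6.353 = 0.075428 bar

0.075428 bar


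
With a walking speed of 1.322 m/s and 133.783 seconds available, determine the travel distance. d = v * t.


d = 1.322 * 133.783 = 176.86 m

176.86 m


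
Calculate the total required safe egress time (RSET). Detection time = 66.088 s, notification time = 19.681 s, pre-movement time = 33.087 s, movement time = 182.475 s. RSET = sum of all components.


Total = 66.088 + 19.681 + 33.087 + 182.475 = 301.331 s

301.331 s


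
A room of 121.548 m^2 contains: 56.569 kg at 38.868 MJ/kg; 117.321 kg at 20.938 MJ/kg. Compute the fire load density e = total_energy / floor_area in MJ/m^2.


Total energy = 56.569*38.868 + 117.321*20.938
= 2198.724 + 2456.467
= 4655.191 MJ
e = 4655.191 / 121.548 = 38.299 MJ/m^2

38.299 MJ/m^2


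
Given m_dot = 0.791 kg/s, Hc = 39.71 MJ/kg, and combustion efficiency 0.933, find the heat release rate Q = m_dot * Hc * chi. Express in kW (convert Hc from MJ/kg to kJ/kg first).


Hc = 39.71 MJ/kg = 39.71 * 1000 kJ/kg = 39710 kJ/kg
Q = 0.791 kg/s * 39710 kJ/kg * 0.933 = 29306 kW

29306 kW


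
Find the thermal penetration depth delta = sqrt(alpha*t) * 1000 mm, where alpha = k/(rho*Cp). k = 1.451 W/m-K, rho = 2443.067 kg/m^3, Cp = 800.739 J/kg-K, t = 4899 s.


alpha = 1.451 / (2443.067 * 800.739) = 7.4172e-07 m^2/s
alpha * t = 0.0036337
delta = sqrt(0.0036337) * 1000 = 60.280 mm

60.280 mm


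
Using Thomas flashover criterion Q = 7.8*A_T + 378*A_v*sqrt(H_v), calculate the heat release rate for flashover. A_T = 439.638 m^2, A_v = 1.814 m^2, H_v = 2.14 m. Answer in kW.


7.8*A_T = 3429.2
sqrt(H_v) = 1.4629
378*A_v*sqrt(H_v) = 1003.1
Q = 3429.2 + 1003.1 = 4432.3 kW

4432.3 kW


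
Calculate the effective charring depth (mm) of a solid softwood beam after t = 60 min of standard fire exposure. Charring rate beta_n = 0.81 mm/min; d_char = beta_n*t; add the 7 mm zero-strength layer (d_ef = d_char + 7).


d_char = 0.81 * 60 = 48.6 mm
d_ef = 48.6 + 1.0*7 = 55.6 mm

55.6 mm


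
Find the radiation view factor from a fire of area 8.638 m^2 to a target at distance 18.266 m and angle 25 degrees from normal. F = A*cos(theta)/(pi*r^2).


cos(25 deg) = 0.90631
pi*r^2 = 1048.2
F = 8.638 * 0.90631 / 1048.2 = 0.0074688

0.0074688


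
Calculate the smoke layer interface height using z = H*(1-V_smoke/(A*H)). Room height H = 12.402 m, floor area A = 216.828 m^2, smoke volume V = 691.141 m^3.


V/(A*H) = 0.25702
1 - 0.25702 = 0.74298
z = 12.402 * 0.74298 = 9.2145 m

9.2145 m


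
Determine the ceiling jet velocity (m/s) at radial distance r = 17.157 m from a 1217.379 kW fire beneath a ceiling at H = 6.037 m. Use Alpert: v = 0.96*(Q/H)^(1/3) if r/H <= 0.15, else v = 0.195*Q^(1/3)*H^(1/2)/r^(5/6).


r/H = 17.157 / 6.037 = 2.8420
r/H > 0.15, so v = 0.195*Q^(1/3)*H^(1/2)/r^(5/6)
Q^(1/3) = 10.678
H^(1/2) = 2.4570
r^(5/6) = 10.683
v = 0.195 * 10.678 * 2.4570 / 10.683 = 0.47887 m/s

0.47887 m/s


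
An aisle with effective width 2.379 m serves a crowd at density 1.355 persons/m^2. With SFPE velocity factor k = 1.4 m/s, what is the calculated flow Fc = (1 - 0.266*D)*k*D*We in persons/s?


1 - 0.266*D = 1 - 0.266*1.355 = 0.63957
Fs = 0.63957 * 1.4 * 1.355 = 1.2133 persons/(s*m)
Fc = 1.2133 * 2.379 = 2.8864 persons/s

2.8864 persons/s


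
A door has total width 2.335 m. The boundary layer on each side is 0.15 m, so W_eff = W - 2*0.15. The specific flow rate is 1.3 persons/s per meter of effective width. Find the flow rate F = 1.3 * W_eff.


W_eff = 2.335 - 0.30 = 2.035 m
F = 1.3 * 2.035 = 2.6455 persons/s

2.6455 persons/s


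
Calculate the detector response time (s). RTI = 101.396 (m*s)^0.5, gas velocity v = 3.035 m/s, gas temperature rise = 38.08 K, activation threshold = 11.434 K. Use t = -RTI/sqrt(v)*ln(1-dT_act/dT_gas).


dT_act/dT_gas = 0.30026
ln(1 - 0.30026) = -0.35705
t = -101.396 / sqrt(3.035) * -0.35705 = 20.781 s

20.781 s


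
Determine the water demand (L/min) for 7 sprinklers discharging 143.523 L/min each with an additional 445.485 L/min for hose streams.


Sprinkler demand = 7 * 143.523 = 1004.661 L/min
Total = 1004.661 + 445.485 = 1450.146 L/min

1450.146 L/min


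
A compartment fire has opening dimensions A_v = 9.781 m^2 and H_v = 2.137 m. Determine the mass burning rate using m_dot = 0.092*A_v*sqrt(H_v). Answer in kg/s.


sqrt(H_v) = 1.4618
m_dot = 0.092 * 9.781 * 1.4618 = 1.3154 kg/s

1.3154 kg/s


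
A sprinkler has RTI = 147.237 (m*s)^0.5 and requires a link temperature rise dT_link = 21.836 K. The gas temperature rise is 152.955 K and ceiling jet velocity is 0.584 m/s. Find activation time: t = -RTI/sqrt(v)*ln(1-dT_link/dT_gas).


dT_link/dT_gas = 0.14276
ln(1 - 0.14276) = -0.15404
t = -147.237 / sqrt(0.584) * -0.15404 = 29.678 s

29.678 s


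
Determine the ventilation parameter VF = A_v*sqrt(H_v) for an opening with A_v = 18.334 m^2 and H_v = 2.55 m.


sqrt(H_v) = 1.5969
VF = 18.334 * 1.5969 = 29.277 m^(5/2)

29.277 m^(5/2)


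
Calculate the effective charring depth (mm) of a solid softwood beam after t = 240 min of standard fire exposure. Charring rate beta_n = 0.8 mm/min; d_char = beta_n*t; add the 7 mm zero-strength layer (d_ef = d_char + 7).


d_char = 0.8 * 240 = 192 mm
d_ef = 192 + 1.0*7 = 199 mm

199 mm


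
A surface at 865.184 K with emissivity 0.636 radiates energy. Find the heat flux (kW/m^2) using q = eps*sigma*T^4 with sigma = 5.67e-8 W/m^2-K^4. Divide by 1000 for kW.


T^4 = 5.6032e+11
q = 0.636 * 5.67e-8 * 5.6032e+11 / 1000 = 20.206 kW/m^2

20.206 kW/m^2


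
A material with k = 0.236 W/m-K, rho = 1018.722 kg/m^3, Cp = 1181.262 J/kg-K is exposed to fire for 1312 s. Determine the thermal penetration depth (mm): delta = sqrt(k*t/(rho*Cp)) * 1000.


alpha = 0.236 / (1018.722 * 1181.262) = 1.9611e-07 m^2/s
alpha * t = 0.00025730
delta = sqrt(0.00025730) * 1000 = 16.041 mm

16.041 mm


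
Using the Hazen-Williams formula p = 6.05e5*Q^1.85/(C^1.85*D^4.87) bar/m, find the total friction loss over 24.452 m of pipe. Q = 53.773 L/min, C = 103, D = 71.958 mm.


Q^1.85 = 1590.5
C^1.85 = 5293.6
D^4.87 = 1.1066e+09
p/m = 0.00016428 bar/m
p_total = 0.00016428 * 24.452 = 0.0040169 bar

0.0040169 bar


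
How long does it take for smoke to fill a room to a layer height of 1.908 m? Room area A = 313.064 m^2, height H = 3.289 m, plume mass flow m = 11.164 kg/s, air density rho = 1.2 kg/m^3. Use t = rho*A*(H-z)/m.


H - z = 1.381 m
t = 1.2 * 313.064 * 1.381 / 11.164 = 46.472 s

46.472 s


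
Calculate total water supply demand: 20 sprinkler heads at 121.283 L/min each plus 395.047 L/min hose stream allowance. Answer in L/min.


Sprinkler demand = 20 * 121.283 = 2425.66 L/min
Total = 2425.66 + 395.047 = 2820.707 L/min

2820.707 L/min


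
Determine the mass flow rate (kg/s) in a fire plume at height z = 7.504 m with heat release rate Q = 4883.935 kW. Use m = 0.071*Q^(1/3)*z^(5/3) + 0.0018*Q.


Q^(1/3) = 16.966
z^(5/3) = 28.762
First term = 0.071 * 16.966 * 28.762 = 34.647
Second term = 0.0018 * 4883.935 = 8.7911
m = 43.438 kg/s

43.438 kg/s


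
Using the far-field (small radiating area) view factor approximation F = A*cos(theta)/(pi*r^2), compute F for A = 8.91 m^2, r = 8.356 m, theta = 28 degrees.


cos(28 deg) = 0.88295
pi*r^2 = 219.35
F = 8.91 * 0.88295 / 219.35 = 0.035865

0.035865
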